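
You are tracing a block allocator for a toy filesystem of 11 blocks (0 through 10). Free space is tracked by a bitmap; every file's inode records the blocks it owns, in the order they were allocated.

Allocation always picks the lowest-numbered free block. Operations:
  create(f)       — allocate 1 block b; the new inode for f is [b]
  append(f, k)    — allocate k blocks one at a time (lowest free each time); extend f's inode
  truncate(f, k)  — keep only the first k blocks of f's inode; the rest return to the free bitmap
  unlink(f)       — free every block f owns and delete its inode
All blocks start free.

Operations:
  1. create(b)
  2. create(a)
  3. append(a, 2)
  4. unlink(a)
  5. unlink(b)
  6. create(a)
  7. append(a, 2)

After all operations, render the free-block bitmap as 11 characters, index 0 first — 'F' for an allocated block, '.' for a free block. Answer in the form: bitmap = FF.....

after create(b) → b:[0]  free=[F..........]
after create(a) → a:[1], b:[0]  free=[FF.........]
after append(a, 2) → a:[1, 2, 3], b:[0]  free=[FFFF.......]
after unlink(a) → b:[0]  free=[F..........]
after unlink(b) →   free=[...........]
after create(a) → a:[0]  free=[F..........]
after append(a, 2) → a:[0, 1, 2]  free=[FFF........]

bitmap = FFF........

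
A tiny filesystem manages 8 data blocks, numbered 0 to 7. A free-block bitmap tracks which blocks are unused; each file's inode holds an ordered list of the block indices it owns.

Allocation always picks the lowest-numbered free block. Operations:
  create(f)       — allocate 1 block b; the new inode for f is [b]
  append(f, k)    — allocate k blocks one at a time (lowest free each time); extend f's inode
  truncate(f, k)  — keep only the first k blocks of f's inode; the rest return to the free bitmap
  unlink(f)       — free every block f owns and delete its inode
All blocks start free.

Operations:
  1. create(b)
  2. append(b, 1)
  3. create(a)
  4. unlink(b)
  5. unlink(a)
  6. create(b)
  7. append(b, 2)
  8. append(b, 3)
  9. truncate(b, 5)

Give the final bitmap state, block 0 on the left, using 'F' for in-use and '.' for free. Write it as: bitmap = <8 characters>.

after create(b) → b:[0]  free=[F.......]
after append(b, 1) → b:[0, 1]  free=[FF......]
after create(a) → a:[2], b:[0, 1]  free=[FFF.....]
after unlink(b) → a:[2]  free=[..F.....]
after unlink(a) →   free=[........]
after create(b) → b:[0]  free=[F.......]
after append(b, 2) → b:[0, 1, 2]  free=[FFF.....]
after append(b, 3) → b:[0, 1, 2, 3, 4, 5]  free=[FFFFFF..]
after truncate(b, 5) → b:[0, 1, 2, 3, 4]  free=[FFFFF...]

bitmap = FFFFF...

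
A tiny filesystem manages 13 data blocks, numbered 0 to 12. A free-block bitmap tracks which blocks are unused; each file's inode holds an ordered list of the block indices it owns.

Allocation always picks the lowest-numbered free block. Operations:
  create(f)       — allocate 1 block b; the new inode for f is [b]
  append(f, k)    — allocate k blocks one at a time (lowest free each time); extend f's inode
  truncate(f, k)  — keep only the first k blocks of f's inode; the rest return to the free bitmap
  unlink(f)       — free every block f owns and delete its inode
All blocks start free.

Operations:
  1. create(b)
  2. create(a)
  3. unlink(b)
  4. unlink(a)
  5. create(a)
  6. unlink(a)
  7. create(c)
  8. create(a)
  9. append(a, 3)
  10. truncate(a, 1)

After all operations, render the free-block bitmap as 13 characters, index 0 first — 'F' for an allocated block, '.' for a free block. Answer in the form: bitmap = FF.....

create(b): bitmap=F............ | b=[0]
create(a): bitmap=FF........... | a=[1] b=[0]
unlink(b): bitmap=.F........... | a=[1]
unlink(a): bitmap=............. | 
create(a): bitmap=F............ | a=[0]
unlink(a): bitmap=............. | 
create(c): bitmap=F............ | c=[0]
create(a): bitmap=FF........... | a=[1] c=[0]
append(a, 3): bitmap=FFFFF........ | a=[1, 2, 3, 4] c=[0]
truncate(a, 1): bitmap=FF........... | a=[1] c=[0]

bitmap = FF...........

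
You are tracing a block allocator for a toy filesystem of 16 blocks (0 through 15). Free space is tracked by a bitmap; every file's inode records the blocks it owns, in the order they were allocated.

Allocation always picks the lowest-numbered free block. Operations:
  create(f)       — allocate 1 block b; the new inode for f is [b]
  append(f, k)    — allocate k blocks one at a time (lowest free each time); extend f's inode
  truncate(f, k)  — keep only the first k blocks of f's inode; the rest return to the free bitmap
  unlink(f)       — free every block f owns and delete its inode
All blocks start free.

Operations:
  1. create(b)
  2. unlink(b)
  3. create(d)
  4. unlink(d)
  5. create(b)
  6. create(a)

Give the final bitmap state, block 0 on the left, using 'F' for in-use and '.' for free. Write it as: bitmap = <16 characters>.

bitmap = FF..............

create(b): bitmap=F............... | b=[0]
unlink(b): bitmap=................ | 
create(d): bitmap=F............... | d=[0]
unlink(d): bitmap=................ | 
create(b): bitmap=F............... | b=[0]
create(a): bitmap=FF.............. | a=[1] b=[0]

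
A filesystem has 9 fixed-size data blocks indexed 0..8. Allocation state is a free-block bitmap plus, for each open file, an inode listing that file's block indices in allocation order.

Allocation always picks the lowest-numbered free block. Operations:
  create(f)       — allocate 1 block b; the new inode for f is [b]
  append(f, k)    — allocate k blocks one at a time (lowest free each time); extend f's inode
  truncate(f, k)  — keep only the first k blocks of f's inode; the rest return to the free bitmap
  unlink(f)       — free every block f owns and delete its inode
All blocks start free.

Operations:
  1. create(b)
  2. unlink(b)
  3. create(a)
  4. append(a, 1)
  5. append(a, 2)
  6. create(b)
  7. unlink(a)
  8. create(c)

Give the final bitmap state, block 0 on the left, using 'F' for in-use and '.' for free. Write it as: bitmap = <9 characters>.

after create(b) → b:[0]  free=[F........]
after unlink(b) →   free=[.........]
after create(a) → a:[0]  free=[F........]
after append(a, 1) → a:[0, 1]  free=[FF.......]
after append(a, 2) → a:[0, 1, 2, 3]  free=[FFFF.....]
after create(b) → a:[0, 1, 2, 3], b:[4]  free=[FFFFF....]
after unlink(a) → b:[4]  free=[....F....]
after create(c) → b:[4], c:[0]  free=[F...F....]

bitmap = F...F....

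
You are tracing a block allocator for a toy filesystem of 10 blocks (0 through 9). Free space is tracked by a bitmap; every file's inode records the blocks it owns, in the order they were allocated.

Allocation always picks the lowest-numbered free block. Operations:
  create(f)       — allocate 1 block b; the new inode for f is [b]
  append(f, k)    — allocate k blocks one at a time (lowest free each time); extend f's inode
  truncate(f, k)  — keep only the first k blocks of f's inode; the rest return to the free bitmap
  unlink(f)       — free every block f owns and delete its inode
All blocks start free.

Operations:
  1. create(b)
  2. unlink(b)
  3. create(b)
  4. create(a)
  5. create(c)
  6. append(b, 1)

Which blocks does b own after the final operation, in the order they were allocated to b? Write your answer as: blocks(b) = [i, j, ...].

blocks(b) = [0, 3]

  1. create(b)  ⇒  F.........  {b→[0]}
  2. unlink(b)  ⇒  ..........  {}
  3. create(b)  ⇒  F.........  {b→[0]}
  4. create(a)  ⇒  FF........  {a→[1]; b→[0]}
  5. create(c)  ⇒  FFF.......  {a→[1]; b→[0]; c→[2]}
  6. append(b, 1)  ⇒  FFFF......  {a→[1]; b→[0, 3]; c→[2]}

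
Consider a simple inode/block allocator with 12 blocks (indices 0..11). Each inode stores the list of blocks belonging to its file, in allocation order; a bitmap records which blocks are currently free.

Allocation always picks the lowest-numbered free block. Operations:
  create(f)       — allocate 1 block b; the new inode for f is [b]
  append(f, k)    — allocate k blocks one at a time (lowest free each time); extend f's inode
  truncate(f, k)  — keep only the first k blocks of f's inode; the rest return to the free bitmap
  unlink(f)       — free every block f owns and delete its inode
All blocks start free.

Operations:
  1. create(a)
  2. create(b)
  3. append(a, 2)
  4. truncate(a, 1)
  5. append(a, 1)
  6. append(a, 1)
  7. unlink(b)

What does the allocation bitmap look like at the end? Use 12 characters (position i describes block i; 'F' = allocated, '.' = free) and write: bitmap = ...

bitmap = F.FF........

  1. create(a)  ⇒  F...........  {a→[0]}
  2. create(b)  ⇒  FF..........  {a→[0]; b→[1]}
  3. append(a, 2)  ⇒  FFFF........  {a→[0, 2, 3]; b→[1]}
  4. truncate(a, 1)  ⇒  FF..........  {a→[0]; b→[1]}
  5. append(a, 1)  ⇒  FFF.........  {a→[0, 2]; b→[1]}
  6. append(a, 1)  ⇒  FFFF........  {a→[0, 2, 3]; b→[1]}
  7. unlink(b)  ⇒  F.FF........  {a→[0, 2, 3]}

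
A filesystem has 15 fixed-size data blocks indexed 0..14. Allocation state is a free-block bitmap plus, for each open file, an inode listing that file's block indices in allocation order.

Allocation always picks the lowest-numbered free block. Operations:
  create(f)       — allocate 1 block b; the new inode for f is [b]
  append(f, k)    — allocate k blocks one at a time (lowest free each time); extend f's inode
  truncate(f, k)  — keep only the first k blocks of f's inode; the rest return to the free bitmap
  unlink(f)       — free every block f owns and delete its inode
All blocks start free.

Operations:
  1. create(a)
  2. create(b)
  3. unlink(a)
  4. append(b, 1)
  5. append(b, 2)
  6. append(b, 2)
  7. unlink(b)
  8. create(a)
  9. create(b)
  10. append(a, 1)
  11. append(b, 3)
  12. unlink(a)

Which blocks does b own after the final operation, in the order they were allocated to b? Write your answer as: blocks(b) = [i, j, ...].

blocks(b) = [1, 3, 4, 5]

[1] create(a) — a=0 (map F..............)
[2] create(b) — a=0 b=1 (map FF.............)
[3] unlink(a) — b=1 (map .F.............)
[4] append(b, 1) — b=1,0 (map FF.............)
[5] append(b, 2) — b=1,0,2,3 (map FFFF...........)
[6] append(b, 2) — b=1,0,2,3,4,5 (map FFFFFF.........)
[7] unlink(b) —  (map ...............)
[8] create(a) — a=0 (map F..............)
[9] create(b) — a=0 b=1 (map FF.............)
[10] append(a, 1) — a=0,2 b=1 (map FFF............)
[11] append(b, 3) — a=0,2 b=1,3,4,5 (map FFFFFF.........)
[12] unlink(a) — b=1,3,4,5 (map .F.FFF.........)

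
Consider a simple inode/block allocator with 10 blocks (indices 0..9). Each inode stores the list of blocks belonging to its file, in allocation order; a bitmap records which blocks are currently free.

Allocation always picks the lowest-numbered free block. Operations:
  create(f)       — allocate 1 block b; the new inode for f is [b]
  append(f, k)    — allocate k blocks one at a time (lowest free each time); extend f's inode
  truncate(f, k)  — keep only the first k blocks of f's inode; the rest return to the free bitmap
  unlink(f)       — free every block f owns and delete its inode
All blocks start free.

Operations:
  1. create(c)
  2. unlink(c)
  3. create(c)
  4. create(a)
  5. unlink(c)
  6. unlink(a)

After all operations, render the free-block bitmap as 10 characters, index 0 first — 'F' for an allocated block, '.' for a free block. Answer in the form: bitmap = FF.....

bitmap = ..........

  1. create(c)  ⇒  F.........  {c→[0]}
  2. unlink(c)  ⇒  ..........  {}
  3. create(c)  ⇒  F.........  {c→[0]}
  4. create(a)  ⇒  FF........  {a→[1]; c→[0]}
  5. unlink(c)  ⇒  .F........  {a→[1]}
  6. unlink(a)  ⇒  ..........  {}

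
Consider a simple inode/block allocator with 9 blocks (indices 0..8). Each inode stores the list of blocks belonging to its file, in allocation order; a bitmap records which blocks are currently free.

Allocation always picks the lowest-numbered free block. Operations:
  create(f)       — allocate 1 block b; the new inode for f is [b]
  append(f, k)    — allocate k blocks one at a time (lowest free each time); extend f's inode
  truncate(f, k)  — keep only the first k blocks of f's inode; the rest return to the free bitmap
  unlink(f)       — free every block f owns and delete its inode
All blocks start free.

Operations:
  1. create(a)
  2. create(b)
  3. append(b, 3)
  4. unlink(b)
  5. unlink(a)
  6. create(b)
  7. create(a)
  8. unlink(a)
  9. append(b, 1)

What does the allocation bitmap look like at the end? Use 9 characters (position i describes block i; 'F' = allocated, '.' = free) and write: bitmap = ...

create(a): bitmap=F........ | a=[0]
create(b): bitmap=FF....... | a=[0] b=[1]
append(b, 3): bitmap=FFFFF.... | a=[0] b=[1, 2, 3, 4]
unlink(b): bitmap=F........ | a=[0]
unlink(a): bitmap=......... | 
create(b): bitmap=F........ | b=[0]
create(a): bitmap=FF....... | a=[1] b=[0]
unlink(a): bitmap=F........ | b=[0]
append(b, 1): bitmap=FF....... | b=[0, 1]

bitmap = FF.......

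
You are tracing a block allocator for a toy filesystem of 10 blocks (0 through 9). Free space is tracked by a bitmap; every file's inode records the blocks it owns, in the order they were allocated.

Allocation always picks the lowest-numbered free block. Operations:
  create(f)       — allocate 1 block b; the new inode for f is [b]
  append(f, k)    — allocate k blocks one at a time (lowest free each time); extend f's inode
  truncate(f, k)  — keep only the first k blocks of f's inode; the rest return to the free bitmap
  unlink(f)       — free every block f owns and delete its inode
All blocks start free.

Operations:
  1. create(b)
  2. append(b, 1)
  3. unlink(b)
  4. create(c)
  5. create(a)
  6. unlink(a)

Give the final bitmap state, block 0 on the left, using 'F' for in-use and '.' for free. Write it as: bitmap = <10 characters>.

bitmap = F.........

[1] create(b) — b=0 (map F.........)
[2] append(b, 1) — b=0,1 (map FF........)
[3] unlink(b) —  (map ..........)
[4] create(c) — c=0 (map F.........)
[5] create(a) — a=1 c=0 (map FF........)
[6] unlink(a) — c=0 (map F.........)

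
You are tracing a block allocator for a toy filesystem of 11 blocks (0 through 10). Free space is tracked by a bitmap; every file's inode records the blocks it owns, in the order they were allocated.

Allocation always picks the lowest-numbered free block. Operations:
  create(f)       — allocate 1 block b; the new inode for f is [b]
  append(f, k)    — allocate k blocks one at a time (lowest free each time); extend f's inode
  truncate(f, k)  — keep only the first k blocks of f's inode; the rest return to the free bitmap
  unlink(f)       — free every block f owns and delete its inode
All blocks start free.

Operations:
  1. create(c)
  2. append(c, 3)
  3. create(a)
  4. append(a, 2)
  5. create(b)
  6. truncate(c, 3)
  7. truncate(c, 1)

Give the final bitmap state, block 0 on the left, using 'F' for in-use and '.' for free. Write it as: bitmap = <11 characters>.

after create(c) → c:[0]  free=[F..........]
after append(c, 3) → c:[0, 1, 2, 3]  free=[FFFF.......]
after create(a) → a:[4], c:[0, 1, 2, 3]  free=[FFFFF......]
after append(a, 2) → a:[4, 5, 6], c:[0, 1, 2, 3]  free=[FFFFFFF....]
after create(b) → a:[4, 5, 6], b:[7], c:[0, 1, 2, 3]  free=[FFFFFFFF...]
after truncate(c, 3) → a:[4, 5, 6], b:[7], c:[0, 1, 2]  free=[FFF.FFFF...]
after truncate(c, 1) → a:[4, 5, 6], b:[7], c:[0]  free=[F...FFFF...]

bitmap = F...FFFF...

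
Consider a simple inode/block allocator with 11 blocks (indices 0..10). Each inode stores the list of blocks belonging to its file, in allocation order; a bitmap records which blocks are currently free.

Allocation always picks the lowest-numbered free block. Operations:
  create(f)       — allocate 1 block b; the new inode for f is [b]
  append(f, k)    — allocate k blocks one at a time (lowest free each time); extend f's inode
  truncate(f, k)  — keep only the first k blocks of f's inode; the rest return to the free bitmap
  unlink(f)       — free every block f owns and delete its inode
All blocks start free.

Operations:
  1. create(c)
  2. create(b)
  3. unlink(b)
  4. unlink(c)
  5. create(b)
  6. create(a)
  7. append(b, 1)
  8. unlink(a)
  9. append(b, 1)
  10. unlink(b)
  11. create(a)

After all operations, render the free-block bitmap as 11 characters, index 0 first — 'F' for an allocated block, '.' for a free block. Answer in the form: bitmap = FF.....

create(c): bitmap=F.......... | c=[0]
create(b): bitmap=FF......... | b=[1] c=[0]
unlink(b): bitmap=F.......... | c=[0]
unlink(c): bitmap=........... | 
create(b): bitmap=F.......... | b=[0]
create(a): bitmap=FF......... | a=[1] b=[0]
append(b, 1): bitmap=FFF........ | a=[1] b=[0, 2]
unlink(a): bitmap=F.F........ | b=[0, 2]
append(b, 1): bitmap=FFF........ | b=[0, 2, 1]
unlink(b): bitmap=........... | 
create(a): bitmap=F.......... | a=[0]

bitmap = F..........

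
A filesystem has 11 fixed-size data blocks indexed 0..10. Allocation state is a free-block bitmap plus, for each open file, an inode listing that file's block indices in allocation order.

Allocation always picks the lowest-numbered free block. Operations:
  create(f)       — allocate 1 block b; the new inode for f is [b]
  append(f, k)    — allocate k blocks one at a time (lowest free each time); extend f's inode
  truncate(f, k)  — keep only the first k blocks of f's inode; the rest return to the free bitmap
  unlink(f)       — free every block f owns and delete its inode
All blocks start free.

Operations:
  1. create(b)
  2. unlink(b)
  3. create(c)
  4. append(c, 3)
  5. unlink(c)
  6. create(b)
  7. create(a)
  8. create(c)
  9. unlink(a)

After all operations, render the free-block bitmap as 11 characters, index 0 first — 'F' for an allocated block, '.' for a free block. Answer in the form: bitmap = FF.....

bitmap = F.F........

  1. create(b)  ⇒  F..........  {b→[0]}
  2. unlink(b)  ⇒  ...........  {}
  3. create(c)  ⇒  F..........  {c→[0]}
  4. append(c, 3)  ⇒  FFFF.......  {c→[0, 1, 2, 3]}
  5. unlink(c)  ⇒  ...........  {}
  6. create(b)  ⇒  F..........  {b→[0]}
  7. create(a)  ⇒  FF.........  {a→[1]; b→[0]}
  8. create(c)  ⇒  FFF........  {a→[1]; b→[0]; c→[2]}
  9. unlink(a)  ⇒  F.F........  {b→[0]; c→[2]}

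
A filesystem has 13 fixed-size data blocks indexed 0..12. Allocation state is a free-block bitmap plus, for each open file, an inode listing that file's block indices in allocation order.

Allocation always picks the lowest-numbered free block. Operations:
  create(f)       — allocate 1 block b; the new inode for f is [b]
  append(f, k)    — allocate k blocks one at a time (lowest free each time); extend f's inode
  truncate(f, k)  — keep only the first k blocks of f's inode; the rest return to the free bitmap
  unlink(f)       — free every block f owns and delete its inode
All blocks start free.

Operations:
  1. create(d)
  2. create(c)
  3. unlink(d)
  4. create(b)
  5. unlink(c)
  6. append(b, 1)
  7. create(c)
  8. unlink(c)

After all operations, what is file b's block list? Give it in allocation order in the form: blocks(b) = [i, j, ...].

blocks(b) = [0, 1]

[1] create(d) — d=0 (map F............)
[2] create(c) — c=1 d=0 (map FF...........)
[3] unlink(d) — c=1 (map .F...........)
[4] create(b) — b=0 c=1 (map FF...........)
[5] unlink(c) — b=0 (map F............)
[6] append(b, 1) — b=0,1 (map FF...........)
[7] create(c) — b=0,1 c=2 (map FFF..........)
[8] unlink(c) — b=0,1 (map FF...........)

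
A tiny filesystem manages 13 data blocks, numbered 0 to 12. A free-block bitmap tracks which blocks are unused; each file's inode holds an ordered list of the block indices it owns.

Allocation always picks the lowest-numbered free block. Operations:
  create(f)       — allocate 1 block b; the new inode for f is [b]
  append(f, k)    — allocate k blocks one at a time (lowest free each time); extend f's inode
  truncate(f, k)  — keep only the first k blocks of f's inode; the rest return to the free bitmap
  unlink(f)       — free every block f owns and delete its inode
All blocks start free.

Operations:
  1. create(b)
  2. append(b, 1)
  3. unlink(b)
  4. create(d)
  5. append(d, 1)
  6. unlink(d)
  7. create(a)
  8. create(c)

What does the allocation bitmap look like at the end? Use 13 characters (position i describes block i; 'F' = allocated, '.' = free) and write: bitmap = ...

bitmap = FF...........

after create(b) → b:[0]  free=[F............]
after append(b, 1) → b:[0, 1]  free=[FF...........]
after unlink(b) →   free=[.............]
after create(d) → d:[0]  free=[F............]
after append(d, 1) → d:[0, 1]  free=[FF...........]
after unlink(d) →   free=[.............]
after create(a) → a:[0]  free=[F............]
after create(c) → a:[0], c:[1]  free=[FF...........]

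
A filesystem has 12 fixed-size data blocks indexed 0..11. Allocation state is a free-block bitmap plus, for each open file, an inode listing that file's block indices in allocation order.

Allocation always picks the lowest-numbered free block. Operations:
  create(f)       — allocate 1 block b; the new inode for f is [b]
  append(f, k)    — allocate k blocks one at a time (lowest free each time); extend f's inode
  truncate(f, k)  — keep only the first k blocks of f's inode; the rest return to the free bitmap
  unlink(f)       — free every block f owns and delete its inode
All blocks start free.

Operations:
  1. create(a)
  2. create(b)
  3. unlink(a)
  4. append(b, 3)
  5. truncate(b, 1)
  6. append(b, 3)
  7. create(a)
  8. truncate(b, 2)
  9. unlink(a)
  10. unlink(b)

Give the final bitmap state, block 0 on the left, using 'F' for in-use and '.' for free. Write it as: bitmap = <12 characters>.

bitmap = ............

  1. create(a)  ⇒  F...........  {a→[0]}
  2. create(b)  ⇒  FF..........  {a→[0]; b→[1]}
  3. unlink(a)  ⇒  .F..........  {b→[1]}
  4. append(b, 3)  ⇒  FFFF........  {b→[1, 0, 2, 3]}
  5. truncate(b, 1)  ⇒  .F..........  {b→[1]}
  6. append(b, 3)  ⇒  FFFF........  {b→[1, 0, 2, 3]}
  7. create(a)  ⇒  FFFFF.......  {a→[4]; b→[1, 0, 2, 3]}
  8. truncate(b, 2)  ⇒  FF..F.......  {a→[4]; b→[1, 0]}
  9. unlink(a)  ⇒  FF..........  {b→[1, 0]}
  10. unlink(b)  ⇒  ............  {}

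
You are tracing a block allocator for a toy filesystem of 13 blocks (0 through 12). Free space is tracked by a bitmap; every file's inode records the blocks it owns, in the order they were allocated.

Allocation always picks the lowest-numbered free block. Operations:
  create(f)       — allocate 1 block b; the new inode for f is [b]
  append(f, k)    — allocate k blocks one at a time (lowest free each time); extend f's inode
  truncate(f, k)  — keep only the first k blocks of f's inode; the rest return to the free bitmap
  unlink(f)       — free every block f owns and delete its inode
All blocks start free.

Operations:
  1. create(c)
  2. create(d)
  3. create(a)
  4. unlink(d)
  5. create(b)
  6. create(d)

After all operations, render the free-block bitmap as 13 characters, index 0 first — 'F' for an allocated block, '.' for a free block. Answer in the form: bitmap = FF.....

bitmap = FFFF.........

[1] create(c) — c=0 (map F............)
[2] create(d) — c=0 d=1 (map FF...........)
[3] create(a) — a=2 c=0 d=1 (map FFF..........)
[4] unlink(d) — a=2 c=0 (map F.F..........)
[5] create(b) — a=2 b=1 c=0 (map FFF..........)
[6] create(d) — a=2 b=1 c=0 d=3 (map FFFF.........)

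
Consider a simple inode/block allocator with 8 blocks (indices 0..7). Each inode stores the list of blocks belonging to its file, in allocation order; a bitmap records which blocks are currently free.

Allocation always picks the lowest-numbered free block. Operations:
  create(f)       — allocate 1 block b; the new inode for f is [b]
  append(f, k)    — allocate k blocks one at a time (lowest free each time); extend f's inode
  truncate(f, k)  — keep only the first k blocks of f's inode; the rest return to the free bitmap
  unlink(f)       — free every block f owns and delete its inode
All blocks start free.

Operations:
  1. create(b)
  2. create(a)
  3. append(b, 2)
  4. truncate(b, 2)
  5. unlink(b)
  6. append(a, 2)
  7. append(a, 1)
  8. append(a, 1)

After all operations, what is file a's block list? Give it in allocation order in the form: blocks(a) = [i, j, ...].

blocks(a) = [1, 0, 2, 3, 4]

[1] create(b) — b=0 (map F.......)
[2] create(a) — a=1 b=0 (map FF......)
[3] append(b, 2) — a=1 b=0,2,3 (map FFFF....)
[4] truncate(b, 2) — a=1 b=0,2 (map FFF.....)
[5] unlink(b) — a=1 (map .F......)
[6] append(a, 2) — a=1,0,2 (map FFF.....)
[7] append(a, 1) — a=1,0,2,3 (map FFFF....)
[8] append(a, 1) — a=1,0,2,3,4 (map FFFFF...)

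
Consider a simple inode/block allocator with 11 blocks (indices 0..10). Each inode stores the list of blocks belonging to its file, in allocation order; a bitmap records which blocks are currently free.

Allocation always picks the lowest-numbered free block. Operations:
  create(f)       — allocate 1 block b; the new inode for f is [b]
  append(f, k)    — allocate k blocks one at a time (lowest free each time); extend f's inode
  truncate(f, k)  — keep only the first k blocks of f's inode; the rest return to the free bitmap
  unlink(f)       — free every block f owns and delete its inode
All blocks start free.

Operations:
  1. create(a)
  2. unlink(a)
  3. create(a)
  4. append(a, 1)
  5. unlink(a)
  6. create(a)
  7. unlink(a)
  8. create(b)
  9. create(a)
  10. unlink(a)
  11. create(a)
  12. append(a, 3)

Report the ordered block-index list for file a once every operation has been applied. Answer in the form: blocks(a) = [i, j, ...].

blocks(a) = [1, 2, 3, 4]

[1] create(a) — a=0 (map F..........)
[2] unlink(a) —  (map ...........)
[3] create(a) — a=0 (map F..........)
[4] append(a, 1) — a=0,1 (map FF.........)
[5] unlink(a) —  (map ...........)
[6] create(a) — a=0 (map F..........)
[7] unlink(a) —  (map ...........)
[8] create(b) — b=0 (map F..........)
[9] create(a) — a=1 b=0 (map FF.........)
[10] unlink(a) — b=0 (map F..........)
[11] create(a) — a=1 b=0 (map FF.........)
[12] append(a, 3) — a=1,2,3,4 b=0 (map FFFFF......)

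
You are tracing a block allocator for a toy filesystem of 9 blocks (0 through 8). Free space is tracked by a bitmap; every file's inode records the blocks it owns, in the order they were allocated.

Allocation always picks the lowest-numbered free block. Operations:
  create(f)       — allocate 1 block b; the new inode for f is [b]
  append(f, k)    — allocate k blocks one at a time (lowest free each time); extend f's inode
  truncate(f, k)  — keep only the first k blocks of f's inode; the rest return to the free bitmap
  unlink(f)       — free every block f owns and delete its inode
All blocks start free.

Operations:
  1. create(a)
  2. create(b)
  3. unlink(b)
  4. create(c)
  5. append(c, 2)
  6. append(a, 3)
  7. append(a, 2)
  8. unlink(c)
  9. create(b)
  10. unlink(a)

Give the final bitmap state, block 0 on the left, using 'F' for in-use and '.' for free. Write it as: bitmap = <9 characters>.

bitmap = .F.......

create(a): bitmap=F........ | a=[0]
create(b): bitmap=FF....... | a=[0] b=[1]
unlink(b): bitmap=F........ | a=[0]
create(c): bitmap=FF....... | a=[0] c=[1]
append(c, 2): bitmap=FFFF..... | a=[0] c=[1, 2, 3]
append(a, 3): bitmap=FFFFFFF.. | a=[0, 4, 5, 6] c=[1, 2, 3]
append(a, 2): bitmap=FFFFFFFFF | a=[0, 4, 5, 6, 7, 8] c=[1, 2, 3]
unlink(c): bitmap=F...FFFFF | a=[0, 4, 5, 6, 7, 8]
create(b): bitmap=FF..FFFFF | a=[0, 4, 5, 6, 7, 8] b=[1]
unlink(a): bitmap=.F....... | b=[1]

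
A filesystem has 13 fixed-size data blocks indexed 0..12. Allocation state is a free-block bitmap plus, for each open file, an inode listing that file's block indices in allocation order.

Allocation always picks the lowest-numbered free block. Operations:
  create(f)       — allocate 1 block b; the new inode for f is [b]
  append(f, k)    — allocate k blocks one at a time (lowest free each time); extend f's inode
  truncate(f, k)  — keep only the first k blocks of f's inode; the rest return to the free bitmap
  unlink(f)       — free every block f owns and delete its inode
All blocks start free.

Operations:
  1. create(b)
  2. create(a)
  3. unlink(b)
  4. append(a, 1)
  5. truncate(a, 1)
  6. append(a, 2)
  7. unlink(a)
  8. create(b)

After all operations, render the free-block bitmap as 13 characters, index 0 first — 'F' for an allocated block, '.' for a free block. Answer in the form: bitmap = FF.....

[1] create(b) — b=0 (map F............)
[2] create(a) — a=1 b=0 (map FF...........)
[3] unlink(b) — a=1 (map .F...........)
[4] append(a, 1) — a=1,0 (map FF...........)
[5] truncate(a, 1) — a=1 (map .F...........)
[6] append(a, 2) — a=1,0,2 (map FFF..........)
[7] unlink(a) —  (map .............)
[8] create(b) — b=0 (map F............)

bitmap = F............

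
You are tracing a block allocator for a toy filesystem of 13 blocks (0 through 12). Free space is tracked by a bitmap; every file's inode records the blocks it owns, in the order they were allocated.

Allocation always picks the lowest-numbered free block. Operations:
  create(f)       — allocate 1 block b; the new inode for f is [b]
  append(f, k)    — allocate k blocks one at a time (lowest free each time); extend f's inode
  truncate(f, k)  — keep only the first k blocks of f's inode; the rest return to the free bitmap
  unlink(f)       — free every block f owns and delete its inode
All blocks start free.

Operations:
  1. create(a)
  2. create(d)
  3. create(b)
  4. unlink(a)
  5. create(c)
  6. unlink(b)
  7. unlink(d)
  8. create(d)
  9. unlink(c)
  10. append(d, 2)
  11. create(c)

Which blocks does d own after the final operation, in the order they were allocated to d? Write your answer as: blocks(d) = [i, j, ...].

create(a): bitmap=F............ | a=[0]
create(d): bitmap=FF........... | a=[0] d=[1]
create(b): bitmap=FFF.......... | a=[0] b=[2] d=[1]
unlink(a): bitmap=.FF.......... | b=[2] d=[1]
create(c): bitmap=FFF.......... | b=[2] c=[0] d=[1]
unlink(b): bitmap=FF........... | c=[0] d=[1]
unlink(d): bitmap=F............ | c=[0]
create(d): bitmap=FF........... | c=[0] d=[1]
unlink(c): bitmap=.F........... | d=[1]
append(d, 2): bitmap=FFF.......... | d=[1, 0, 2]
create(c): bitmap=FFFF......... | c=[3] d=[1, 0, 2]

blocks(d) = [1, 0, 2]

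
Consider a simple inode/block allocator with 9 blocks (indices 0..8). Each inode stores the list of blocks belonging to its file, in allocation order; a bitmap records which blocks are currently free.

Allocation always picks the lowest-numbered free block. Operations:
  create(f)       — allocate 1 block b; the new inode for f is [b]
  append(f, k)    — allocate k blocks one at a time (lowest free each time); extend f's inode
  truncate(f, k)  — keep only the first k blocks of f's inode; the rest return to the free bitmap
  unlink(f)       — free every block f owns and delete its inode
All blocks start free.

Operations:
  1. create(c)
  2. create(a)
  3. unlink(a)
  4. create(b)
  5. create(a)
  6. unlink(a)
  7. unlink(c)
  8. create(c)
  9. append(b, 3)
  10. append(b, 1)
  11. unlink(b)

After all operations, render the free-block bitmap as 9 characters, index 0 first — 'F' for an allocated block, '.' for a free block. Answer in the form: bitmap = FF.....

bitmap = F........

after create(c) → c:[0]  free=[F........]
after create(a) → a:[1], c:[0]  free=[FF.......]
after unlink(a) → c:[0]  free=[F........]
after create(b) → b:[1], c:[0]  free=[FF.......]
after create(a) → a:[2], b:[1], c:[0]  free=[FFF......]
after unlink(a) → b:[1], c:[0]  free=[FF.......]
after unlink(c) → b:[1]  free=[.F.......]
after create(c) → b:[1], c:[0]  free=[FF.......]
after append(b, 3) → b:[1, 2, 3, 4], c:[0]  free=[FFFFF....]
after append(b, 1) → b:[1, 2, 3, 4, 5], c:[0]  free=[FFFFFF...]
after unlink(b) → c:[0]  free=[F........]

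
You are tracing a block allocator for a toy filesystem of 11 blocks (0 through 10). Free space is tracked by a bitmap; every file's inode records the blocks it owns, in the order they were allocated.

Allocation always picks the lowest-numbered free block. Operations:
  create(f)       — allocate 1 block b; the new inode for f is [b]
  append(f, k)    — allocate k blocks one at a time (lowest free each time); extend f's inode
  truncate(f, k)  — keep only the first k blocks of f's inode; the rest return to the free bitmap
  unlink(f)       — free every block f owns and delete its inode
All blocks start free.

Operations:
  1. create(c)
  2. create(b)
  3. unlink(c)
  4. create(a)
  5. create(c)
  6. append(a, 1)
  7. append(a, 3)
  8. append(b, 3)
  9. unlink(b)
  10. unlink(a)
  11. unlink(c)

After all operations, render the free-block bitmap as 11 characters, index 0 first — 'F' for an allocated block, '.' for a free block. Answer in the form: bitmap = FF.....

create(c): bitmap=F.......... | c=[0]
create(b): bitmap=FF......... | b=[1] c=[0]
unlink(c): bitmap=.F......... | b=[1]
create(a): bitmap=FF......... | a=[0] b=[1]
create(c): bitmap=FFF........ | a=[0] b=[1] c=[2]
append(a, 1): bitmap=FFFF....... | a=[0, 3] b=[1] c=[2]
append(a, 3): bitmap=FFFFFFF.... | a=[0, 3, 4, 5, 6] b=[1] c=[2]
append(b, 3): bitmap=FFFFFFFFFF. | a=[0, 3, 4, 5, 6] b=[1, 7, 8, 9] c=[2]
unlink(b): bitmap=F.FFFFF.... | a=[0, 3, 4, 5, 6] c=[2]
unlink(a): bitmap=..F........ | c=[2]
unlink(c): bitmap=........... | 

bitmap = ...........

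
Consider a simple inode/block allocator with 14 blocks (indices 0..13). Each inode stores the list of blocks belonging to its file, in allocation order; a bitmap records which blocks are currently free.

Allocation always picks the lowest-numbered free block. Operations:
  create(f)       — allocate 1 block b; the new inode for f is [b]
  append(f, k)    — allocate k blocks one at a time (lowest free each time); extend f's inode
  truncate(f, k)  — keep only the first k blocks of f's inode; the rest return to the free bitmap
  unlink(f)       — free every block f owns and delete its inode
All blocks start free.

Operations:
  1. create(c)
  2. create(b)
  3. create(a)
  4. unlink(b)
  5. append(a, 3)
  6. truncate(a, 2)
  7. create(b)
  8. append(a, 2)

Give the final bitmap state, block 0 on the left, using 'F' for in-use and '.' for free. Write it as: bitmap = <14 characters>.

[1] create(c) — c=0 (map F.............)
[2] create(b) — b=1 c=0 (map FF............)
[3] create(a) — a=2 b=1 c=0 (map FFF...........)
[4] unlink(b) — a=2 c=0 (map F.F...........)
[5] append(a, 3) — a=2,1,3,4 c=0 (map FFFFF.........)
[6] truncate(a, 2) — a=2,1 c=0 (map FFF...........)
[7] create(b) — a=2,1 b=3 c=0 (map FFFF..........)
[8] append(a, 2) — a=2,1,4,5 b=3 c=0 (map FFFFFF........)

bitmap = FFFFFF........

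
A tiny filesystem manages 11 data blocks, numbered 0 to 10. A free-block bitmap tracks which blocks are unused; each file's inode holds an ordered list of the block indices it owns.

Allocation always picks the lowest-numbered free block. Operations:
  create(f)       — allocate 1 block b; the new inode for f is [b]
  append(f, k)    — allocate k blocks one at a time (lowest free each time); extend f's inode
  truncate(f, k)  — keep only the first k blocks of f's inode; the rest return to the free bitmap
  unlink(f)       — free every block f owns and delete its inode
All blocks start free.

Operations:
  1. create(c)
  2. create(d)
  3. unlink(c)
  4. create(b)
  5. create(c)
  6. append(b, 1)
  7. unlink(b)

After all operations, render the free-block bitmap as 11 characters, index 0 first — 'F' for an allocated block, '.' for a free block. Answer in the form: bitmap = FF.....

  1. create(c)  ⇒  F..........  {c→[0]}
  2. create(d)  ⇒  FF.........  {c→[0]; d→[1]}
  3. unlink(c)  ⇒  .F.........  {d→[1]}
  4. create(b)  ⇒  FF.........  {b→[0]; d→[1]}
  5. create(c)  ⇒  FFF........  {b→[0]; c→[2]; d→[1]}
  6. append(b, 1)  ⇒  FFFF.......  {b→[0, 3]; c→[2]; d→[1]}
  7. unlink(b)  ⇒  .FF........  {c→[2]; d→[1]}

bitmap = .FF........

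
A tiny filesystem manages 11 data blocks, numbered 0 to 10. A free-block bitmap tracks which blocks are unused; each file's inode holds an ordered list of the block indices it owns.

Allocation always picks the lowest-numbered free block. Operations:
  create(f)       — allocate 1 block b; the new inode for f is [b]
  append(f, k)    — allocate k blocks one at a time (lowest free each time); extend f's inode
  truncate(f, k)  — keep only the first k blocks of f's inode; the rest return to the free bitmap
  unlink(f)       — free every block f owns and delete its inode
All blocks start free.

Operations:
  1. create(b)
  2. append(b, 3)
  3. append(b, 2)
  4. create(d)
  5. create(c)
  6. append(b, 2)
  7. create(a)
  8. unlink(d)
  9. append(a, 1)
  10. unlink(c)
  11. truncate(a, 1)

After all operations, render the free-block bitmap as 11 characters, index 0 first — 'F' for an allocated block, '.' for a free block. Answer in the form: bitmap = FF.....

bitmap = FFFFFF..FFF

[1] create(b) — b=0 (map F..........)
[2] append(b, 3) — b=0,1,2,3 (map FFFF.......)
[3] append(b, 2) — b=0,1,2,3,4,5 (map FFFFFF.....)
[4] create(d) — b=0,1,2,3,4,5 d=6 (map FFFFFFF....)
[5] create(c) — b=0,1,2,3,4,5 c=7 d=6 (map FFFFFFFF...)
[6] append(b, 2) — b=0,1,2,3,4,5,8,9 c=7 d=6 (map FFFFFFFFFF.)
[7] create(a) — a=10 b=0,1,2,3,4,5,8,9 c=7 d=6 (map FFFFFFFFFFF)
[8] unlink(d) — a=10 b=0,1,2,3,4,5,8,9 c=7 (map FFFFFF.FFFF)
[9] append(a, 1) — a=10,6 b=0,1,2,3,4,5,8,9 c=7 (map FFFFFFFFFFF)
[10] unlink(c) — a=10,6 b=0,1,2,3,4,5,8,9 (map FFFFFFF.FFF)
[11] truncate(a, 1) — a=10 b=0,1,2,3,4,5,8,9 (map FFFFFF..FFF)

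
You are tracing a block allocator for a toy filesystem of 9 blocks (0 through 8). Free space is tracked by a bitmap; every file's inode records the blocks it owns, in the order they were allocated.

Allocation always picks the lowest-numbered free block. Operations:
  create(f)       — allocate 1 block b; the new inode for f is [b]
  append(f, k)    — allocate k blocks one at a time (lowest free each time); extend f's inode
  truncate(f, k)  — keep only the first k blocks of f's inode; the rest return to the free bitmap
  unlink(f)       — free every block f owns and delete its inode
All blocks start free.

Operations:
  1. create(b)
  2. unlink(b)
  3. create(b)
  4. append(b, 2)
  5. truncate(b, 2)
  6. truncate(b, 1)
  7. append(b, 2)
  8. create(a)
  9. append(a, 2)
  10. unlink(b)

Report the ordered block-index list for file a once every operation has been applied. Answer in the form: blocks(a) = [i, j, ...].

create(b): bitmap=F........ | b=[0]
unlink(b): bitmap=......... | 
create(b): bitmap=F........ | b=[0]
append(b, 2): bitmap=FFF...... | b=[0, 1, 2]
truncate(b, 2): bitmap=FF....... | b=[0, 1]
truncate(b, 1): bitmap=F........ | b=[0]
append(b, 2): bitmap=FFF...... | b=[0, 1, 2]
create(a): bitmap=FFFF..... | a=[3] b=[0, 1, 2]
append(a, 2): bitmap=FFFFFF... | a=[3, 4, 5] b=[0, 1, 2]
unlink(b): bitmap=...FFF... | a=[3, 4, 5]

blocks(a) = [3, 4, 5]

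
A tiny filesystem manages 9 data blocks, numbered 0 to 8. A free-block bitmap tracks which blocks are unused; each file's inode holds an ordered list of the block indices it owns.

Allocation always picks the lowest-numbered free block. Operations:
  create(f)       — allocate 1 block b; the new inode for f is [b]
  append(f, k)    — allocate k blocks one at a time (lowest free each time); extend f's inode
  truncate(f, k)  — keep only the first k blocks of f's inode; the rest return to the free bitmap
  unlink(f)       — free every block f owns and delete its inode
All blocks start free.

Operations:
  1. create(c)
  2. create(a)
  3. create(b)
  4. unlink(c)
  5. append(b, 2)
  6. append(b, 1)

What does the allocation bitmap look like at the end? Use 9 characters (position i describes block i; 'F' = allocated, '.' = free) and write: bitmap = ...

bitmap = FFFFF....

after create(c) → c:[0]  free=[F........]
after create(a) → a:[1], c:[0]  free=[FF.......]
after create(b) → a:[1], b:[2], c:[0]  free=[FFF......]
after unlink(c) → a:[1], b:[2]  free=[.FF......]
after append(b, 2) → a:[1], b:[2, 0, 3]  free=[FFFF.....]
after append(b, 1) → a:[1], b:[2, 0, 3, 4]  free=[FFFFF....]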